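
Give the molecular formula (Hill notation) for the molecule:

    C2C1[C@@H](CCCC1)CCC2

Heavy atoms from the SMILES: 10 C.
Implicit hydrogens by atom environment:
  8 × C: 2 H each → 16
  2 × C: 1 H each → 2
  Total hydrogens = 18.
Molecular formula: C10H18

C10H18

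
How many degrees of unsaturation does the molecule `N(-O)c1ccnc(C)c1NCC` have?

4

Molecular formula from the SMILES: C8H13N3O.
DoU = (2C + 2 + N − H − X)/2 = (2·8 + 2 + 3 − 13 − 0)/2 = 8/2 = 4.
(Structurally: 1 ring(s) + 3 π bond(s) = 4.)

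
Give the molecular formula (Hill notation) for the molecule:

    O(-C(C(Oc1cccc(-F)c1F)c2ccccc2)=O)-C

C15H12F2O3

Heavy atoms from the SMILES: 15 C, 2 F, 3 O.
Implicit hydrogens by atom environment:
  8 × C (aromatic): 1 H each → 8
  4 × C (aromatic): no H
  3 × O: no H
  2 × F: no H
  1 × C: 3 H
  1 × C: 1 H
  1 × C: no H
  Total hydrogens = 12.
Molecular formula: C15H12F2O3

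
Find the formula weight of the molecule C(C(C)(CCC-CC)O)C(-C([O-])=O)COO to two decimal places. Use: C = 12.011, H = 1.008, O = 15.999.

Molecular formula: C11H21O5-.
M = 11×12.011 + 21×1.008 + 5×15.999 = 233.28 g/mol.

233.28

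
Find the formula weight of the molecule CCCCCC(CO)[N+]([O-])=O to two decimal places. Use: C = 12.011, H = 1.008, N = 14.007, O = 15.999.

161.20

Molecular formula: C7H15NO3.
M = 7×12.011 + 15×1.008 + 1×14.007 + 3×15.999 = 161.20 g/mol.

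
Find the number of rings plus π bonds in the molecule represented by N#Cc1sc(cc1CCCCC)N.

5

Molecular formula from the SMILES: C10H14N2S.
DoU = (2C + 2 + N − H − X)/2 = (2·10 + 2 + 2 − 14 − 0)/2 = 10/2 = 5.
(Structurally: 1 ring(s) + 4 π bond(s) = 5.)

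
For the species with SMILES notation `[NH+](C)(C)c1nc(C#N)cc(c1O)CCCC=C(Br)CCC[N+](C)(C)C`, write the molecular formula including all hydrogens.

Heavy atoms from the SMILES: 1 Br, 19 C, 4 N, 1 O.
Implicit hydrogens by atom environment:
  6 × C: 2 H each → 12
  5 × C: 3 H each → 15
  4 × C (aromatic): no H
  2 × C: no H
  1 × Br: no H
  1 × C (aromatic): 1 H
  1 × C: 1 H
  1 × N (charge +1): 1 H
  1 × N (aromatic): no H
  1 × N: no H
  1 × N (charge +1): no H
  1 × O: 1 H
  Total hydrogens = 31.
Net charge +2.
Molecular formula: [C19H31BrN4O]2+

[C19H31BrN4O]2+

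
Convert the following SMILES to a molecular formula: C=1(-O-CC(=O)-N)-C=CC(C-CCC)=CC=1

C12H17NO2

Heavy atoms from the SMILES: 12 C, 1 N, 2 O.
Implicit hydrogens by atom environment:
  4 × C: 2 H each → 8
  4 × C (aromatic): 1 H each → 4
  2 × C (aromatic): no H
  2 × O: no H
  1 × C: 3 H
  1 × C: no H
  1 × N: 2 H
  Total hydrogens = 17.
Molecular formula: C12H17NO2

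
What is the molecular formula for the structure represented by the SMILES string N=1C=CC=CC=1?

C5H5N

Heavy atoms from the SMILES: 5 C, 1 N.
Implicit hydrogens by atom environment:
  5 × C (aromatic): 1 H each → 5
  1 × N (aromatic): no H
  Total hydrogens = 5.
Molecular formula: C5H5N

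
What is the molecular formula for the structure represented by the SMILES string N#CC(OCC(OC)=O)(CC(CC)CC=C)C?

C13H21NO3

Heavy atoms from the SMILES: 13 C, 1 N, 3 O.
Implicit hydrogens by atom environment:
  5 × C: 2 H each → 10
  3 × C: 3 H each → 9
  3 × C: no H
  3 × O: no H
  2 × C: 1 H each → 2
  1 × N: no H
  Total hydrogens = 21.
Molecular formula: C13H21NO3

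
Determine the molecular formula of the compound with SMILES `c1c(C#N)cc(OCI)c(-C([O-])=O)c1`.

C9H5INO3-

Heavy atoms from the SMILES: 9 C, 1 I, 1 N, 3 O.
Implicit hydrogens by atom environment:
  3 × C (aromatic): 1 H each → 3
  3 × C (aromatic): no H
  2 × C: no H
  2 × O: no H
  1 × C: 2 H
  1 × I: no H
  1 × N: no H
  1 × O (charge -1): no H
  Total hydrogens = 5.
Net charge -1.
Molecular formula: C9H5INO3-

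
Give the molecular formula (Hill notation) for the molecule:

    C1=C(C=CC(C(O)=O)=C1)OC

C8H8O3

Heavy atoms from the SMILES: 8 C, 3 O.
Implicit hydrogens by atom environment:
  4 × C (aromatic): 1 H each → 4
  2 × C (aromatic): no H
  2 × O: no H
  1 × C: 3 H
  1 × C: no H
  1 × O: 1 H
  Total hydrogens = 8.
Molecular formula: C8H8O3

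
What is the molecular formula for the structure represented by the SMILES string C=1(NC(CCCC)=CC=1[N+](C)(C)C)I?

Heavy atoms from the SMILES: 11 C, 1 I, 2 N.
Implicit hydrogens by atom environment:
  4 × C: 3 H each → 12
  3 × C: 2 H each → 6
  3 × C (aromatic): no H
  1 × C (aromatic): 1 H
  1 × I: no H
  1 × N (aromatic): 1 H
  1 × N (charge +1): no H
  Total hydrogens = 20.
Net charge +1.
Molecular formula: C11H20IN2+

C11H20IN2+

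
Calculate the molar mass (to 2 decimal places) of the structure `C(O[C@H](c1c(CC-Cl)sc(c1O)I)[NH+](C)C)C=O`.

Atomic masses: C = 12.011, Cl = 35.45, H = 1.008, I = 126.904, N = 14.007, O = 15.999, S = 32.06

Molecular formula: C11H16ClINO3S+.
M = 11×12.011 + 1×35.45 + 16×1.008 + 1×126.904 + 1×14.007 + 3×15.999 + 1×32.06 = 404.67 g/mol.

404.67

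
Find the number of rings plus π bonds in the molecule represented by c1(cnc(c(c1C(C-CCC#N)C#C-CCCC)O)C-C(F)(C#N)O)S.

Molecular formula from the SMILES: C19H22FN3O2S.
DoU = (2C + 2 + N − H − X)/2 = (2·19 + 2 + 3 − 22 − 1)/2 = 20/2 = 10.
(Structurally: 1 ring(s) + 9 π bond(s) = 10.)

10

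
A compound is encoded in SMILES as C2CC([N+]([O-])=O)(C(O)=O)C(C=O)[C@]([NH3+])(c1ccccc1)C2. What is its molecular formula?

Heavy atoms from the SMILES: 14 C, 2 N, 5 O.
Implicit hydrogens by atom environment:
  5 × C (aromatic): 1 H each → 5
  3 × C: 2 H each → 6
  3 × C: no H
  3 × O: no H
  2 × C: 1 H each → 2
  1 × C (aromatic): no H
  1 × N (charge +1): 3 H
  1 × N (charge +1): no H
  1 × O: 1 H
  1 × O (charge -1): no H
  Total hydrogens = 17.
Net charge +1.
Molecular formula: C14H17N2O5+

C14H17N2O5+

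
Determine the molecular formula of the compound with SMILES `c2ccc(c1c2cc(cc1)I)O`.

Heavy atoms from the SMILES: 10 C, 1 I, 1 O.
Implicit hydrogens by atom environment:
  6 × C (aromatic): 1 H each → 6
  4 × C (aromatic): no H
  1 × I: no H
  1 × O: 1 H
  Total hydrogens = 7.
Molecular formula: C10H7IO

C10H7IO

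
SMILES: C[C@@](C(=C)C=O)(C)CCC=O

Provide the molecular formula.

C9H14O2

Heavy atoms from the SMILES: 9 C, 2 O.
Implicit hydrogens by atom environment:
  3 × C: 2 H each → 6
  2 × C: 3 H each → 6
  2 × C: 1 H each → 2
  2 × C: no H
  2 × O: no H
  Total hydrogens = 14.
Molecular formula: C9H14O2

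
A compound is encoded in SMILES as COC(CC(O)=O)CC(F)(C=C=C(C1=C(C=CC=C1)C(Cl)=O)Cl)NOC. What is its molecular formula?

C17H18Cl2FNO5

Heavy atoms from the SMILES: 17 C, 2 Cl, 1 F, 1 N, 5 O.
Implicit hydrogens by atom environment:
  5 × C: no H
  4 × C (aromatic): 1 H each → 4
  4 × O: no H
  2 × C: 3 H each → 6
  2 × C: 2 H each → 4
  2 × C: 1 H each → 2
  2 × C (aromatic): no H
  2 × Cl: no H
  1 × F: no H
  1 × N: 1 H
  1 × O: 1 H
  Total hydrogens = 18.
Molecular formula: C17H18Cl2FNO5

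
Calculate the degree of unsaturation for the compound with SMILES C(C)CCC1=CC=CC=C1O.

4

Molecular formula from the SMILES: C10H14O.
DoU = (2C + 2 + N − H − X)/2 = (2·10 + 2 + 0 − 14 − 0)/2 = 8/2 = 4.
(Structurally: 1 ring(s) + 3 π bond(s) = 4.)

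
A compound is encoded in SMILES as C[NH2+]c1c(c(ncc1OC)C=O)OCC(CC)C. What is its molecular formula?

Heavy atoms from the SMILES: 13 C, 2 N, 3 O.
Implicit hydrogens by atom environment:
  4 × C: 3 H each → 12
  4 × C (aromatic): no H
  3 × O: no H
  2 × C: 2 H each → 4
  2 × C: 1 H each → 2
  1 × C (aromatic): 1 H
  1 × N (charge +1): 2 H
  1 × N (aromatic): no H
  Total hydrogens = 21.
Net charge +1.
Molecular formula: C13H21N2O3+

C13H21N2O3+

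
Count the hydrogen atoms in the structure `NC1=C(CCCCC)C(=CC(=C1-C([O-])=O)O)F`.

15

Hydrogens are implicit in SMILES; fill each atom to its normal valence:
  5 × C (aromatic): no H
  4 × C: 2 H each → 8
  1 × C: 3 H
  1 × C (aromatic): 1 H
  1 × C: no H
  1 × F: no H
  1 × N: 2 H
  1 × O: 1 H
  1 × O: no H
  1 × O (charge -1): no H
  Total hydrogens = 15.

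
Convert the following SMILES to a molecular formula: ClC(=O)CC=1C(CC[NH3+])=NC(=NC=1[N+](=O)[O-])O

Heavy atoms from the SMILES: 8 C, 1 Cl, 4 N, 4 O.
Implicit hydrogens by atom environment:
  4 × C (aromatic): no H
  3 × C: 2 H each → 6
  2 × N (aromatic): no H
  2 × O: no H
  1 × C: no H
  1 × Cl: no H
  1 × N (charge +1): 3 H
  1 × N (charge +1): no H
  1 × O: 1 H
  1 × O (charge -1): no H
  Total hydrogens = 10.
Net charge +1.
Molecular formula: C8H10ClN4O4+

C8H10ClN4O4+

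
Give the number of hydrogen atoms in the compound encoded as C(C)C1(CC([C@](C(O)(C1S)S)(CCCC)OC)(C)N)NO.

Hydrogens are implicit in SMILES; fill each atom to its normal valence:
  5 × C: 2 H each → 10
  4 × C: 3 H each → 12
  4 × C: no H
  2 × O: 1 H each → 2
  2 × S: 1 H each → 2
  1 × C: 1 H
  1 × N: 2 H
  1 × N: 1 H
  1 × O: no H
  Total hydrogens = 30.

30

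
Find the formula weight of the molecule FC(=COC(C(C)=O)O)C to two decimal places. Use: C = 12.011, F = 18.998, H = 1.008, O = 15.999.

148.13

Molecular formula: C6H9FO3.
M = 6×12.011 + 1×18.998 + 9×1.008 + 3×15.999 = 148.13 g/mol.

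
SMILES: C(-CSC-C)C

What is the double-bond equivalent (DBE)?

0

Molecular formula from the SMILES: C5H12S.
DoU = (2C + 2 + N − H − X)/2 = (2·5 + 2 + 0 − 12 − 0)/2 = 0/2 = 0.
(Structurally: 0 ring(s) + 0 π bond(s) = 0.)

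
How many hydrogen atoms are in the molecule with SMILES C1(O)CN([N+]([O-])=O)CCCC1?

Hydrogens are implicit in SMILES; fill each atom to its normal valence:
  5 × C: 2 H each → 10
  1 × C: 1 H
  1 × N: no H
  1 × N (charge +1): no H
  1 × O: 1 H
  1 × O: no H
  1 × O (charge -1): no H
  Total hydrogens = 12.

12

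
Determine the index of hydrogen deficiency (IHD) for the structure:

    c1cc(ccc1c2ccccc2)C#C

10

Molecular formula from the SMILES: C14H10.
DoU = (2C + 2 + N − H − X)/2 = (2·14 + 2 + 0 − 10 − 0)/2 = 20/2 = 10.
(Structurally: 2 ring(s) + 8 π bond(s) = 10.)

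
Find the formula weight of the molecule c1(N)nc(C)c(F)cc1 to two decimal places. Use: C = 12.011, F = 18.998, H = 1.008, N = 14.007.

126.13

Molecular formula: C6H7FN2.
M = 6×12.011 + 1×18.998 + 7×1.008 + 2×14.007 = 126.13 g/mol.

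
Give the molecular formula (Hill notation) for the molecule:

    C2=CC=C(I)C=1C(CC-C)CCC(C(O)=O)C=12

C14H17IO2

Heavy atoms from the SMILES: 14 C, 1 I, 2 O.
Implicit hydrogens by atom environment:
  4 × C: 2 H each → 8
  3 × C (aromatic): 1 H each → 3
  3 × C (aromatic): no H
  2 × C: 1 H each → 2
  1 × C: 3 H
  1 × C: no H
  1 × I: no H
  1 × O: 1 H
  1 × O: no H
  Total hydrogens = 17.
Molecular formula: C14H17IO2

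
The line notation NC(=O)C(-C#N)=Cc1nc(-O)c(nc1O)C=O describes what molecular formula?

C9H6N4O4

Heavy atoms from the SMILES: 9 C, 4 N, 4 O.
Implicit hydrogens by atom environment:
  4 × C (aromatic): no H
  3 × C: no H
  2 × C: 1 H each → 2
  2 × N (aromatic): no H
  2 × O: 1 H each → 2
  2 × O: no H
  1 × N: 2 H
  1 × N: no H
  Total hydrogens = 6.
Molecular formula: C9H6N4O4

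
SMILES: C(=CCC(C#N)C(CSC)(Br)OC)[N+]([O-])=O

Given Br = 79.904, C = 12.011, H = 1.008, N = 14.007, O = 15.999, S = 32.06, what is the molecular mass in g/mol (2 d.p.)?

Molecular formula: C9H13BrN2O3S.
M = 1×79.904 + 9×12.011 + 13×1.008 + 2×14.007 + 3×15.999 + 1×32.06 = 309.18 g/mol.

309.18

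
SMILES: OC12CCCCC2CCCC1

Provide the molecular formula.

Heavy atoms from the SMILES: 10 C, 1 O.
Implicit hydrogens by atom environment:
  8 × C: 2 H each → 16
  1 × C: 1 H
  1 × C: no H
  1 × O: 1 H
  Total hydrogens = 18.
Molecular formula: C10H18O

C10H18O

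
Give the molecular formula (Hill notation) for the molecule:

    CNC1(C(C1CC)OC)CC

Heavy atoms from the SMILES: 9 C, 1 N, 1 O.
Implicit hydrogens by atom environment:
  4 × C: 3 H each → 12
  2 × C: 2 H each → 4
  2 × C: 1 H each → 2
  1 × C: no H
  1 × N: 1 H
  1 × O: no H
  Total hydrogens = 19.
Molecular formula: C9H19NO

C9H19NO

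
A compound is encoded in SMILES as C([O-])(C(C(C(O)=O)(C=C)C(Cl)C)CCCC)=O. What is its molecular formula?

Heavy atoms from the SMILES: 12 C, 1 Cl, 4 O.
Implicit hydrogens by atom environment:
  4 × C: 2 H each → 8
  3 × C: 1 H each → 3
  3 × C: no H
  2 × C: 3 H each → 6
  2 × O: no H
  1 × Cl: no H
  1 × O: 1 H
  1 × O (charge -1): no H
  Total hydrogens = 18.
Net charge -1.
Molecular formula: C12H18ClO4-

C12H18ClO4-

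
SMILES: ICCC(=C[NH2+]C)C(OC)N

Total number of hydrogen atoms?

16

Hydrogens are implicit in SMILES; fill each atom to its normal valence:
  2 × C: 3 H each → 6
  2 × C: 2 H each → 4
  2 × C: 1 H each → 2
  1 × C: no H
  1 × I: no H
  1 × N (charge +1): 2 H
  1 × N: 2 H
  1 × O: no H
  Total hydrogens = 16.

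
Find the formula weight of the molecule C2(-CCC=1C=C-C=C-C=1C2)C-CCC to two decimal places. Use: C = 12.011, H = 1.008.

188.31

Molecular formula: C14H20.
M = 14×12.011 + 20×1.008 = 188.31 g/mol.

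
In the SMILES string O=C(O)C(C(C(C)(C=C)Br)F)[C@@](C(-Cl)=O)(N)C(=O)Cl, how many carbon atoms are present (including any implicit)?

The symbol for carbon appears 10 times in the SMILES. (Cl is a single chlorine, not C + l.)

10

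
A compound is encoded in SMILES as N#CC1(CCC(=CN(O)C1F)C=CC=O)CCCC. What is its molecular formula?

Heavy atoms from the SMILES: 14 C, 1 F, 2 N, 2 O.
Implicit hydrogens by atom environment:
  5 × C: 2 H each → 10
  5 × C: 1 H each → 5
  3 × C: no H
  2 × N: no H
  1 × C: 3 H
  1 × F: no H
  1 × O: 1 H
  1 × O: no H
  Total hydrogens = 19.
Molecular formula: C14H19FN2O2

C14H19FN2O2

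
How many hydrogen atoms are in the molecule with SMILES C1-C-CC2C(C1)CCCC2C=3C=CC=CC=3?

22

Hydrogens are implicit in SMILES; fill each atom to its normal valence:
  7 × C: 2 H each → 14
  5 × C (aromatic): 1 H each → 5
  3 × C: 1 H each → 3
  1 × C (aromatic): no H
  Total hydrogens = 22.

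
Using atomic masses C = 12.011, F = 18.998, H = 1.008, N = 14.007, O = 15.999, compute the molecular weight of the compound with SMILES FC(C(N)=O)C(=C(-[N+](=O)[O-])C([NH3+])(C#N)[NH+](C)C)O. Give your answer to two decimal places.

263.23

Molecular formula: [C8H14FN5O4]2+.
M = 8×12.011 + 1×18.998 + 14×1.008 + 5×14.007 + 4×15.999 = 263.23 g/mol.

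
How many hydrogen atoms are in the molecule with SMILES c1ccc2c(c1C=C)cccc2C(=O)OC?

Hydrogens are implicit in SMILES; fill each atom to its normal valence:
  6 × C (aromatic): 1 H each → 6
  4 × C (aromatic): no H
  2 × O: no H
  1 × C: 3 H
  1 × C: 2 H
  1 × C: 1 H
  1 × C: no H
  Total hydrogens = 12.

12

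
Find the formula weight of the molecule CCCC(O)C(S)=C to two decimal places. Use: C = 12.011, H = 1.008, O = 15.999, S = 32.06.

Molecular formula: C6H12OS.
M = 6×12.011 + 12×1.008 + 1×15.999 + 1×32.06 = 132.22 g/mol.

132.22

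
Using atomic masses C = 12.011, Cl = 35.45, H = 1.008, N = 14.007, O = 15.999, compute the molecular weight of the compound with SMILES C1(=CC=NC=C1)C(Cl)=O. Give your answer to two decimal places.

Molecular formula: C6H4ClNO.
M = 6×12.011 + 1×35.45 + 4×1.008 + 1×14.007 + 1×15.999 = 141.55 g/mol.

141.55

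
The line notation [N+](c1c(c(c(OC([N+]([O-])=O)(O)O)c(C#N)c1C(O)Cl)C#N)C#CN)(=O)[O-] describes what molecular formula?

Heavy atoms from the SMILES: 12 C, 1 Cl, 5 N, 8 O.
Implicit hydrogens by atom environment:
  6 × C (aromatic): no H
  5 × C: no H
  3 × O: 1 H each → 3
  3 × O: no H
  2 × N (charge +1): no H
  2 × N: no H
  2 × O (charge -1): no H
  1 × C: 1 H
  1 × Cl: no H
  1 × N: 2 H
  Total hydrogens = 6.
Molecular formula: C12H6ClN5O8

C12H6ClN5O8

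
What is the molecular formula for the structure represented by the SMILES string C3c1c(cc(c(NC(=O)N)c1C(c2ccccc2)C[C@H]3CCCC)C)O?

C22H28N2O2

Heavy atoms from the SMILES: 22 C, 2 N, 2 O.
Implicit hydrogens by atom environment:
  6 × C (aromatic): 1 H each → 6
  6 × C (aromatic): no H
  5 × C: 2 H each → 10
  2 × C: 3 H each → 6
  2 × C: 1 H each → 2
  1 × C: no H
  1 × N: 2 H
  1 × N: 1 H
  1 × O: 1 H
  1 × O: no H
  Total hydrogens = 28.
Molecular formula: C22H28N2O2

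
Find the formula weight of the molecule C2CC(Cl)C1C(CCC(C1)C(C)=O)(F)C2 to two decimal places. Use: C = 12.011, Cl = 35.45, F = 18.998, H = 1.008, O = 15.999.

232.72

Molecular formula: C12H18ClFO.
M = 12×12.011 + 1×35.45 + 1×18.998 + 18×1.008 + 1×15.999 = 232.72 g/mol.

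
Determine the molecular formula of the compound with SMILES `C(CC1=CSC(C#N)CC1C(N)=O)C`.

C10H14N2OS

Heavy atoms from the SMILES: 10 C, 2 N, 1 O, 1 S.
Implicit hydrogens by atom environment:
  3 × C: 2 H each → 6
  3 × C: 1 H each → 3
  3 × C: no H
  1 × C: 3 H
  1 × N: 2 H
  1 × N: no H
  1 × O: no H
  1 × S: no H
  Total hydrogens = 14.
Molecular formula: C10H14N2OS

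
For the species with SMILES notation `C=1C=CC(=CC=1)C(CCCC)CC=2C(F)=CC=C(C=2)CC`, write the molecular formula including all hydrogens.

C20H25F

Heavy atoms from the SMILES: 20 C, 1 F.
Implicit hydrogens by atom environment:
  8 × C (aromatic): 1 H each → 8
  5 × C: 2 H each → 10
  4 × C (aromatic): no H
  2 × C: 3 H each → 6
  1 × C: 1 H
  1 × F: no H
  Total hydrogens = 25.
Molecular formula: C20H25F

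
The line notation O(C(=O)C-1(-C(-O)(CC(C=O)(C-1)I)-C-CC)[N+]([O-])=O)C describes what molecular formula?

Heavy atoms from the SMILES: 11 C, 1 I, 1 N, 6 O.
Implicit hydrogens by atom environment:
  4 × C: 2 H each → 8
  4 × C: no H
  4 × O: no H
  2 × C: 3 H each → 6
  1 × C: 1 H
  1 × I: no H
  1 × N (charge +1): no H
  1 × O: 1 H
  1 × O (charge -1): no H
  Total hydrogens = 16.
Molecular formula: C11H16INO6

C11H16INO6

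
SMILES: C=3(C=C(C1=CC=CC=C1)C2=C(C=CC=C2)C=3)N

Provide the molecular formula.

Heavy atoms from the SMILES: 16 C, 1 N.
Implicit hydrogens by atom environment:
  11 × C (aromatic): 1 H each → 11
  5 × C (aromatic): no H
  1 × N: 2 H
  Total hydrogens = 13.
Molecular formula: C16H13N

C16H13N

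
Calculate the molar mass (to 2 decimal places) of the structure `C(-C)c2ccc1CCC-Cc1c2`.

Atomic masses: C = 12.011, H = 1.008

160.26

Molecular formula: C12H16.
M = 12×12.011 + 16×1.008 = 160.26 g/mol.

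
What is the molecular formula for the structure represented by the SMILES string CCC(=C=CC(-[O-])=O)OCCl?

C7H8ClO3-

Heavy atoms from the SMILES: 7 C, 1 Cl, 3 O.
Implicit hydrogens by atom environment:
  3 × C: no H
  2 × C: 2 H each → 4
  2 × O: no H
  1 × C: 3 H
  1 × C: 1 H
  1 × Cl: no H
  1 × O (charge -1): no H
  Total hydrogens = 8.
Net charge -1.
Molecular formula: C7H8ClO3-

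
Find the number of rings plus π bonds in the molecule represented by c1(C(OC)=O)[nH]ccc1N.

4

Molecular formula from the SMILES: C6H8N2O2.
DoU = (2C + 2 + N − H − X)/2 = (2·6 + 2 + 2 − 8 − 0)/2 = 8/2 = 4.
(Structurally: 1 ring(s) + 3 π bond(s) = 4.)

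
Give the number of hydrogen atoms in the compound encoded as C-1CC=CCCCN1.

Hydrogens are implicit in SMILES; fill each atom to its normal valence:
  5 × C: 2 H each → 10
  2 × C: 1 H each → 2
  1 × N: 1 H
  Total hydrogens = 13.

13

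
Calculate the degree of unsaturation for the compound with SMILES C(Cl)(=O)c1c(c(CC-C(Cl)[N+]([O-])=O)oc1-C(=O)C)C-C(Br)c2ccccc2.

10

Molecular formula from the SMILES: C18H16BrCl2NO5.
DoU = (2C + 2 + N − H − X)/2 = (2·18 + 2 + 1 − 16 − 3)/2 = 20/2 = 10.
(Structurally: 2 ring(s) + 8 π bond(s) = 10.)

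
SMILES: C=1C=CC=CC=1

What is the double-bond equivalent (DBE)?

Molecular formula from the SMILES: C6H6.
DoU = (2C + 2 + N − H − X)/2 = (2·6 + 2 + 0 − 6 − 0)/2 = 8/2 = 4.
(Structurally: 1 ring(s) + 3 π bond(s) = 4.)

4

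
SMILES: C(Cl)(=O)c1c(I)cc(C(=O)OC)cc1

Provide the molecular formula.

C9H6ClIO3

Heavy atoms from the SMILES: 9 C, 1 Cl, 1 I, 3 O.
Implicit hydrogens by atom environment:
  3 × C (aromatic): 1 H each → 3
  3 × C (aromatic): no H
  3 × O: no H
  2 × C: no H
  1 × C: 3 H
  1 × Cl: no H
  1 × I: no H
  Total hydrogens = 6.
Molecular formula: C9H6ClIO3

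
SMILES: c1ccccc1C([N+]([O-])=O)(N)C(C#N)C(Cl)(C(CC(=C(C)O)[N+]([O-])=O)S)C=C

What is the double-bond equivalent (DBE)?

Molecular formula from the SMILES: C17H19ClN4O5S.
DoU = (2C + 2 + N − H − X)/2 = (2·17 + 2 + 4 − 19 − 1)/2 = 20/2 = 10.
(Structurally: 1 ring(s) + 9 π bond(s) = 10.)

10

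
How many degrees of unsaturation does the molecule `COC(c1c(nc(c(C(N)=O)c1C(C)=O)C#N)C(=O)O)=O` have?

Molecular formula from the SMILES: C12H9N3O6.
DoU = (2C + 2 + N − H − X)/2 = (2·12 + 2 + 3 − 9 − 0)/2 = 20/2 = 10.
(Structurally: 1 ring(s) + 9 π bond(s) = 10.)

10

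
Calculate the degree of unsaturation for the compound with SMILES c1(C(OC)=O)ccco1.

4

Molecular formula from the SMILES: C6H6O3.
DoU = (2C + 2 + N − H − X)/2 = (2·6 + 2 + 0 − 6 − 0)/2 = 8/2 = 4.
(Structurally: 1 ring(s) + 3 π bond(s) = 4.)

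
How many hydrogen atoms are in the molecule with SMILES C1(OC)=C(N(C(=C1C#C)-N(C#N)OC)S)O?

Hydrogens are implicit in SMILES; fill each atom to its normal valence:
  4 × C (aromatic): no H
  2 × C: 3 H each → 6
  2 × C: no H
  2 × N: no H
  2 × O: no H
  1 × C: 1 H
  1 × N (aromatic): no H
  1 × O: 1 H
  1 × S: 1 H
  Total hydrogens = 9.

9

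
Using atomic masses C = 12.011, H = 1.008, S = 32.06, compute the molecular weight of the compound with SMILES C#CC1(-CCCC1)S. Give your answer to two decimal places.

Molecular formula: C7H10S.
M = 7×12.011 + 10×1.008 + 1×32.06 = 126.22 g/mol.

126.22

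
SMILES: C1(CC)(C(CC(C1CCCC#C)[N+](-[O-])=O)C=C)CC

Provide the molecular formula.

C16H25NO2

Heavy atoms from the SMILES: 16 C, 1 N, 2 O.
Implicit hydrogens by atom environment:
  7 × C: 2 H each → 14
  5 × C: 1 H each → 5
  2 × C: 3 H each → 6
  2 × C: no H
  1 × N (charge +1): no H
  1 × O: no H
  1 × O (charge -1): no H
  Total hydrogens = 25.
Molecular formula: C16H25NO2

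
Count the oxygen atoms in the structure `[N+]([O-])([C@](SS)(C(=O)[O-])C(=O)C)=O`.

The symbol for oxygen appears 5 times in the SMILES.

5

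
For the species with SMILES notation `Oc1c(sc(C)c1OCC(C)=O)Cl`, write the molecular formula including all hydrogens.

Heavy atoms from the SMILES: 8 C, 1 Cl, 3 O, 1 S.
Implicit hydrogens by atom environment:
  4 × C (aromatic): no H
  2 × C: 3 H each → 6
  2 × O: no H
  1 × C: 2 H
  1 × C: no H
  1 × Cl: no H
  1 × O: 1 H
  1 × S (aromatic): no H
  Total hydrogens = 9.
Molecular formula: C8H9ClO3S

C8H9ClO3S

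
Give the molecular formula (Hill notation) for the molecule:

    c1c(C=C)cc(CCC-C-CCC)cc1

C15H22

Heavy atoms from the SMILES: 15 C.
Implicit hydrogens by atom environment:
  7 × C: 2 H each → 14
  4 × C (aromatic): 1 H each → 4
  2 × C (aromatic): no H
  1 × C: 3 H
  1 × C: 1 H
  Total hydrogens = 22.
Molecular formula: C15H22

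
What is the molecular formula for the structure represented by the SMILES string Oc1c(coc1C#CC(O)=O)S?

Heavy atoms from the SMILES: 7 C, 4 O, 1 S.
Implicit hydrogens by atom environment:
  3 × C (aromatic): no H
  3 × C: no H
  2 × O: 1 H each → 2
  1 × C (aromatic): 1 H
  1 × O (aromatic): no H
  1 × O: no H
  1 × S: 1 H
  Total hydrogens = 4.
Molecular formula: C7H4O4S

C7H4O4S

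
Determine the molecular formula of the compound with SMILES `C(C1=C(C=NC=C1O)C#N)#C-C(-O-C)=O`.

C10H6N2O3

Heavy atoms from the SMILES: 10 C, 2 N, 3 O.
Implicit hydrogens by atom environment:
  4 × C: no H
  3 × C (aromatic): no H
  2 × C (aromatic): 1 H each → 2
  2 × O: no H
  1 × C: 3 H
  1 × N (aromatic): no H
  1 × N: no H
  1 × O: 1 H
  Total hydrogens = 6.
Molecular formula: C10H6N2O3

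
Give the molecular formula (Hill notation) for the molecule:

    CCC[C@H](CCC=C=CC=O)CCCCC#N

Heavy atoms from the SMILES: 15 C, 1 N, 1 O.
Implicit hydrogens by atom environment:
  8 × C: 2 H each → 16
  4 × C: 1 H each → 4
  2 × C: no H
  1 × C: 3 H
  1 × N: no H
  1 × O: no H
  Total hydrogens = 23.
Molecular formula: C15H23NO

C15H23NO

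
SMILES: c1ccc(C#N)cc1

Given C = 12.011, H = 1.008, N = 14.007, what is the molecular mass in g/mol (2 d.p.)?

Molecular formula: C7H5N.
M = 7×12.011 + 5×1.008 + 1×14.007 = 103.12 g/mol.

103.12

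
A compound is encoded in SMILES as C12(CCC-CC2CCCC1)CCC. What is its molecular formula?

C13H24

Heavy atoms from the SMILES: 13 C.
Implicit hydrogens by atom environment:
  10 × C: 2 H each → 20
  1 × C: 3 H
  1 × C: 1 H
  1 × C: no H
  Total hydrogens = 24.
Molecular formula: C13H24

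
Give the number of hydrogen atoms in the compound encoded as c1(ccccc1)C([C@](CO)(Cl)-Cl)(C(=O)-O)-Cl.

9

Hydrogens are implicit in SMILES; fill each atom to its normal valence:
  5 × C (aromatic): 1 H each → 5
  3 × C: no H
  3 × Cl: no H
  2 × O: 1 H each → 2
  1 × C: 2 H
  1 × C (aromatic): no H
  1 × O: no H
  Total hydrogens = 9.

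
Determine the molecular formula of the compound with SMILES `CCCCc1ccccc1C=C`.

C12H16

Heavy atoms from the SMILES: 12 C.
Implicit hydrogens by atom environment:
  4 × C: 2 H each → 8
  4 × C (aromatic): 1 H each → 4
  2 × C (aromatic): no H
  1 × C: 3 H
  1 × C: 1 H
  Total hydrogens = 16.
Molecular formula: C12H16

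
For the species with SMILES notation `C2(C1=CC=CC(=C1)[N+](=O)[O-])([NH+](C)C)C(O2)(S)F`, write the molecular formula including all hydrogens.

C10H12FN2O3S+

Heavy atoms from the SMILES: 10 C, 1 F, 2 N, 3 O, 1 S.
Implicit hydrogens by atom environment:
  4 × C (aromatic): 1 H each → 4
  2 × C: 3 H each → 6
  2 × C: no H
  2 × C (aromatic): no H
  2 × O: no H
  1 × F: no H
  1 × N (charge +1): 1 H
  1 × N (charge +1): no H
  1 × O (charge -1): no H
  1 × S: 1 H
  Total hydrogens = 12.
Net charge +1.
Molecular formula: C10H12FN2O3S+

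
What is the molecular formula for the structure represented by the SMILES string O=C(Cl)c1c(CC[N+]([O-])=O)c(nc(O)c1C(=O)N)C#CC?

C12H10ClN3O5

Heavy atoms from the SMILES: 12 C, 1 Cl, 3 N, 5 O.
Implicit hydrogens by atom environment:
  5 × C (aromatic): no H
  4 × C: no H
  3 × O: no H
  2 × C: 2 H each → 4
  1 × C: 3 H
  1 × Cl: no H
  1 × N: 2 H
  1 × N (aromatic): no H
  1 × N (charge +1): no H
  1 × O: 1 H
  1 × O (charge -1): no H
  Total hydrogens = 10.
Molecular formula: C12H10ClN3O5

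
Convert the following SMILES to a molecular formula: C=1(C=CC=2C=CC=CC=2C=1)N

C10H9N

Heavy atoms from the SMILES: 10 C, 1 N.
Implicit hydrogens by atom environment:
  7 × C (aromatic): 1 H each → 7
  3 × C (aromatic): no H
  1 × N: 2 H
  Total hydrogens = 9.
Molecular formula: C10H9N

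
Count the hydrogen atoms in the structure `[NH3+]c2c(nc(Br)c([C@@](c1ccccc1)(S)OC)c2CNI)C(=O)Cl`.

15

Hydrogens are implicit in SMILES; fill each atom to its normal valence:
  6 × C (aromatic): no H
  5 × C (aromatic): 1 H each → 5
  2 × C: no H
  2 × O: no H
  1 × Br: no H
  1 × C: 3 H
  1 × C: 2 H
  1 × Cl: no H
  1 × I: no H
  1 × N (charge +1): 3 H
  1 × N: 1 H
  1 × N (aromatic): no H
  1 × S: 1 H
  Total hydrogens = 15.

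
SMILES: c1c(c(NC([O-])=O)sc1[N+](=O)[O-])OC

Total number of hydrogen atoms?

Hydrogens are implicit in SMILES; fill each atom to its normal valence:
  3 × C (aromatic): no H
  3 × O: no H
  2 × O (charge -1): no H
  1 × C: 3 H
  1 × C (aromatic): 1 H
  1 × C: no H
  1 × N: 1 H
  1 × N (charge +1): no H
  1 × S (aromatic): no H
  Total hydrogens = 5.

5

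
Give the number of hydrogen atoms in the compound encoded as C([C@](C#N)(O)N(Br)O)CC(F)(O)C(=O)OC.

10

Hydrogens are implicit in SMILES; fill each atom to its normal valence:
  4 × C: no H
  3 × O: 1 H each → 3
  2 × C: 2 H each → 4
  2 × N: no H
  2 × O: no H
  1 × Br: no H
  1 × C: 3 H
  1 × F: no H
  Total hydrogens = 10.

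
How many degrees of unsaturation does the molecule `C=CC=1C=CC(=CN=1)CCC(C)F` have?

Molecular formula from the SMILES: C11H14FN.
DoU = (2C + 2 + N − H − X)/2 = (2·11 + 2 + 1 − 14 − 1)/2 = 10/2 = 5.
(Structurally: 1 ring(s) + 4 π bond(s) = 5.)

5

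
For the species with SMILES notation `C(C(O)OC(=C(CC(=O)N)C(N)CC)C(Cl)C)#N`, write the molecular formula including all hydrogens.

Heavy atoms from the SMILES: 11 C, 1 Cl, 3 N, 3 O.
Implicit hydrogens by atom environment:
  4 × C: no H
  3 × C: 1 H each → 3
  2 × C: 3 H each → 6
  2 × C: 2 H each → 4
  2 × N: 2 H each → 4
  2 × O: no H
  1 × Cl: no H
  1 × N: no H
  1 × O: 1 H
  Total hydrogens = 18.
Molecular formula: C11H18ClN3O3

C11H18ClN3O3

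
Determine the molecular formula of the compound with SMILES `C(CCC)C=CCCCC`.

Heavy atoms from the SMILES: 10 C.
Implicit hydrogens by atom environment:
  6 × C: 2 H each → 12
  2 × C: 3 H each → 6
  2 × C: 1 H each → 2
  Total hydrogens = 20.
Molecular formula: C10H20

C10H20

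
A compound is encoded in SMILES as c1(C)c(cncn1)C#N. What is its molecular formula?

C6H5N3

Heavy atoms from the SMILES: 6 C, 3 N.
Implicit hydrogens by atom environment:
  2 × C (aromatic): 1 H each → 2
  2 × C (aromatic): no H
  2 × N (aromatic): no H
  1 × C: 3 H
  1 × C: no H
  1 × N: no H
  Total hydrogens = 5.
Molecular formula: C6H5N3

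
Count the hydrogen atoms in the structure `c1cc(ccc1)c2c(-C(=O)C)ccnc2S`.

11

Hydrogens are implicit in SMILES; fill each atom to its normal valence:
  7 × C (aromatic): 1 H each → 7
  4 × C (aromatic): no H
  1 × C: 3 H
  1 × C: no H
  1 × N (aromatic): no H
  1 × O: no H
  1 × S: 1 H
  Total hydrogens = 11.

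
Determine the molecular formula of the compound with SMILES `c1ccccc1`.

Heavy atoms from the SMILES: 6 C.
Implicit hydrogens by atom environment:
  6 × C (aromatic): 1 H each → 6
  Total hydrogens = 6.
Molecular formula: C6H6

C6H6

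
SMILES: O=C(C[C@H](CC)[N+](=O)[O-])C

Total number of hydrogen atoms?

Hydrogens are implicit in SMILES; fill each atom to its normal valence:
  2 × C: 3 H each → 6
  2 × C: 2 H each → 4
  2 × O: no H
  1 × C: 1 H
  1 × C: no H
  1 × N (charge +1): no H
  1 × O (charge -1): no H
  Total hydrogens = 11.

11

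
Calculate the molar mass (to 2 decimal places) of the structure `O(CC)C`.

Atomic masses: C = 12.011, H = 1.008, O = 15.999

60.10

Molecular formula: C3H8O.
M = 3×12.011 + 8×1.008 + 1×15.999 = 60.10 g/mol.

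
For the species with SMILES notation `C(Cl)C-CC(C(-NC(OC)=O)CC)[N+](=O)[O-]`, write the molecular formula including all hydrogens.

Heavy atoms from the SMILES: 9 C, 1 Cl, 2 N, 4 O.
Implicit hydrogens by atom environment:
  4 × C: 2 H each → 8
  3 × O: no H
  2 × C: 3 H each → 6
  2 × C: 1 H each → 2
  1 × C: no H
  1 × Cl: no H
  1 × N: 1 H
  1 × N (charge +1): no H
  1 × O (charge -1): no H
  Total hydrogens = 17.
Molecular formula: C9H17ClN2O4

C9H17ClN2O4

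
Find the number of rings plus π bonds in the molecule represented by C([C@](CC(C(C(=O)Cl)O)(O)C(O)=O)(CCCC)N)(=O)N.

Molecular formula from the SMILES: C11H19ClN2O6.
DoU = (2C + 2 + N − H − X)/2 = (2·11 + 2 + 2 − 19 − 1)/2 = 6/2 = 3.
(Structurally: 0 ring(s) + 3 π bond(s) = 3.)

3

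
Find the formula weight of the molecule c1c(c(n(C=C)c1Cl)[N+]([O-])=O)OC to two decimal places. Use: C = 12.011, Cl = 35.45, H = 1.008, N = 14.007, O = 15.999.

Molecular formula: C7H7ClN2O3.
M = 7×12.011 + 1×35.45 + 7×1.008 + 2×14.007 + 3×15.999 = 202.59 g/mol.

202.59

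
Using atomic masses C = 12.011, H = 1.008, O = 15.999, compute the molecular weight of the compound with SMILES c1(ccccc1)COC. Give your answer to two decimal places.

122.17

Molecular formula: C8H10O.
M = 8×12.011 + 10×1.008 + 1×15.999 = 122.17 g/mol.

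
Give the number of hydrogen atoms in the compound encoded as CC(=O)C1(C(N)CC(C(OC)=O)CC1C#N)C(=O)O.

16

Hydrogens are implicit in SMILES; fill each atom to its normal valence:
  5 × C: no H
  4 × O: no H
  3 × C: 1 H each → 3
  2 × C: 3 H each → 6
  2 × C: 2 H each → 4
  1 × N: 2 H
  1 × N: no H
  1 × O: 1 H
  Total hydrogens = 16.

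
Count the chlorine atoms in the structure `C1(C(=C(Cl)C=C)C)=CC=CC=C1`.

The symbol for chlorine appears 1 time in the SMILES.

1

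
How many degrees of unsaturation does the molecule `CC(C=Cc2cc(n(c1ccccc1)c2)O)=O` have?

9

Molecular formula from the SMILES: C14H13NO2.
DoU = (2C + 2 + N − H − X)/2 = (2·14 + 2 + 1 − 13 − 0)/2 = 18/2 = 9.
(Structurally: 2 ring(s) + 7 π bond(s) = 9.)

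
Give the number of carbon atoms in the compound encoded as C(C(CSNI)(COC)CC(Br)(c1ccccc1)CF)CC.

16

The symbol for carbon appears 16 times in the SMILES. Lowercase c denotes aromatic carbon and counts toward C.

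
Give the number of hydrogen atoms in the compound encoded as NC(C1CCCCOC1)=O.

Hydrogens are implicit in SMILES; fill each atom to its normal valence:
  5 × C: 2 H each → 10
  2 × O: no H
  1 × C: 1 H
  1 × C: no H
  1 × N: 2 H
  Total hydrogens = 13.

13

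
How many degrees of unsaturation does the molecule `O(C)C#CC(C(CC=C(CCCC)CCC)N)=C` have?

Molecular formula from the SMILES: C16H27NO.
DoU = (2C + 2 + N − H − X)/2 = (2·16 + 2 + 1 − 27 − 0)/2 = 8/2 = 4.
(Structurally: 0 ring(s) + 4 π bond(s) = 4.)

4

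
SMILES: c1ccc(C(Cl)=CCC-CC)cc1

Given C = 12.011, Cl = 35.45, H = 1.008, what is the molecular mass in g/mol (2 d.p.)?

Molecular formula: C12H15Cl.
M = 12×12.011 + 1×35.45 + 15×1.008 = 194.70 g/mol.

194.70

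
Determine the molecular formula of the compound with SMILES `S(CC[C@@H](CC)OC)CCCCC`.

C11H24OS

Heavy atoms from the SMILES: 11 C, 1 O, 1 S.
Implicit hydrogens by atom environment:
  7 × C: 2 H each → 14
  3 × C: 3 H each → 9
  1 × C: 1 H
  1 × O: no H
  1 × S: no H
  Total hydrogens = 24.
Molecular formula: C11H24OS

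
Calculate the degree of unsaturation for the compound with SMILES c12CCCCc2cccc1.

Molecular formula from the SMILES: C10H12.
DoU = (2C + 2 + N − H − X)/2 = (2·10 + 2 + 0 − 12 − 0)/2 = 10/2 = 5.
(Structurally: 2 ring(s) + 3 π bond(s) = 5.)

5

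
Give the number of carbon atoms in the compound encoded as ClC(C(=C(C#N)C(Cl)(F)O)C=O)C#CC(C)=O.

10

The symbol for carbon appears 10 times in the SMILES. (Cl is a single chlorine, not C + l.)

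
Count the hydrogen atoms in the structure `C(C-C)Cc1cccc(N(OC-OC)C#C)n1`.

Hydrogens are implicit in SMILES; fill each atom to its normal valence:
  4 × C: 2 H each → 8
  3 × C (aromatic): 1 H each → 3
  2 × C: 3 H each → 6
  2 × C (aromatic): no H
  2 × O: no H
  1 × C: 1 H
  1 × C: no H
  1 × N (aromatic): no H
  1 × N: no H
  Total hydrogens = 18.

18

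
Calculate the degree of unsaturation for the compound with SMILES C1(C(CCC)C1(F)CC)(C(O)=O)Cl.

2

Molecular formula from the SMILES: C9H14ClFO2.
DoU = (2C + 2 + N − H − X)/2 = (2·9 + 2 + 0 − 14 − 2)/2 = 4/2 = 2.
(Structurally: 1 ring(s) + 1 π bond(s) = 2.)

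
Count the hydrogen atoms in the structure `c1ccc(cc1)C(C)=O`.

Hydrogens are implicit in SMILES; fill each atom to its normal valence:
  5 × C (aromatic): 1 H each → 5
  1 × C: 3 H
  1 × C (aromatic): no H
  1 × C: no H
  1 × O: no H
  Total hydrogens = 8.

8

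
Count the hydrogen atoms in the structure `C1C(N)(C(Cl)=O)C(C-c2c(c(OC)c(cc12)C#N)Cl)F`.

11

Hydrogens are implicit in SMILES; fill each atom to its normal valence:
  5 × C (aromatic): no H
  3 × C: no H
  2 × C: 2 H each → 4
  2 × Cl: no H
  2 × O: no H
  1 × C: 3 H
  1 × C (aromatic): 1 H
  1 × C: 1 H
  1 × F: no H
  1 × N: 2 H
  1 × N: no H
  Total hydrogens = 11.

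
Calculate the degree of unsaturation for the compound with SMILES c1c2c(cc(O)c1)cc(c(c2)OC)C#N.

9

Molecular formula from the SMILES: C12H9NO2.
DoU = (2C + 2 + N − H − X)/2 = (2·12 + 2 + 1 − 9 − 0)/2 = 18/2 = 9.
(Structurally: 2 ring(s) + 7 π bond(s) = 9.)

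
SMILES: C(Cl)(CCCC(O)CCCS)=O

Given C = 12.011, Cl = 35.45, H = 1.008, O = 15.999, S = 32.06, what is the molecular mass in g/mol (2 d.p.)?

210.72

Molecular formula: C8H15ClO2S.
M = 8×12.011 + 1×35.45 + 15×1.008 + 2×15.999 + 1×32.06 = 210.72 g/mol.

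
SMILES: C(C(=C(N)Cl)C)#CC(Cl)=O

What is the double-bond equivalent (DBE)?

Molecular formula from the SMILES: C6H5Cl2NO.
DoU = (2C + 2 + N − H − X)/2 = (2·6 + 2 + 1 − 5 − 2)/2 = 8/2 = 4.
(Structurally: 0 ring(s) + 4 π bond(s) = 4.)

4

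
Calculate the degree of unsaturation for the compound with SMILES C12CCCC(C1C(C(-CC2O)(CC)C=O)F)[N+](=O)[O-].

Molecular formula from the SMILES: C13H20FNO4.
DoU = (2C + 2 + N − H − X)/2 = (2·13 + 2 + 1 − 20 − 1)/2 = 8/2 = 4.
(Structurally: 2 ring(s) + 2 π bond(s) = 4.)

4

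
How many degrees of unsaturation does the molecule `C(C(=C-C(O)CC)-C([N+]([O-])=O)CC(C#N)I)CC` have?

Molecular formula from the SMILES: C12H19IN2O3.
DoU = (2C + 2 + N − H − X)/2 = (2·12 + 2 + 2 − 19 − 1)/2 = 8/2 = 4.
(Structurally: 0 ring(s) + 4 π bond(s) = 4.)

4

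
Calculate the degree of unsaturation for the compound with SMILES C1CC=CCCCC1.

2

Molecular formula from the SMILES: C8H14.
DoU = (2C + 2 + N − H − X)/2 = (2·8 + 2 + 0 − 14 − 0)/2 = 4/2 = 2.
(Structurally: 1 ring(s) + 1 π bond(s) = 2.)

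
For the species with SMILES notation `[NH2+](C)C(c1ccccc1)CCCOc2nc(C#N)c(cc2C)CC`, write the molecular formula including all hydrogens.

Heavy atoms from the SMILES: 20 C, 3 N, 1 O.
Implicit hydrogens by atom environment:
  6 × C (aromatic): 1 H each → 6
  5 × C (aromatic): no H
  4 × C: 2 H each → 8
  3 × C: 3 H each → 9
  1 × C: 1 H
  1 × C: no H
  1 × N (charge +1): 2 H
  1 × N (aromatic): no H
  1 × N: no H
  1 × O: no H
  Total hydrogens = 26.
Net charge +1.
Molecular formula: C20H26N3O+

C20H26N3O+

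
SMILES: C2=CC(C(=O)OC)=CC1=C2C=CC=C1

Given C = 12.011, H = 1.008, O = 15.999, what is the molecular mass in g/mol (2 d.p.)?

Molecular formula: C12H10O2.
M = 12×12.011 + 10×1.008 + 2×15.999 = 186.21 g/mol.

186.21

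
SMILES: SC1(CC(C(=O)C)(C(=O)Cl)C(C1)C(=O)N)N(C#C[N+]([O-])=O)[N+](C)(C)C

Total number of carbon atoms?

14

The symbol for carbon appears 14 times in the SMILES. (Cl is a single chlorine, not C + l.)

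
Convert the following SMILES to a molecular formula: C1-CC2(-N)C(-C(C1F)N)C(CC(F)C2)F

Heavy atoms from the SMILES: 10 C, 3 F, 2 N.
Implicit hydrogens by atom environment:
  5 × C: 1 H each → 5
  4 × C: 2 H each → 8
  3 × F: no H
  2 × N: 2 H each → 4
  1 × C: no H
  Total hydrogens = 17.
Molecular formula: C10H17F3N2

C10H17F3N2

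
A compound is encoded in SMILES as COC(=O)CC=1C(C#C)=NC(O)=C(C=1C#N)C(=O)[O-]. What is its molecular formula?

Heavy atoms from the SMILES: 12 C, 2 N, 5 O.
Implicit hydrogens by atom environment:
  5 × C (aromatic): no H
  4 × C: no H
  3 × O: no H
  1 × C: 3 H
  1 × C: 2 H
  1 × C: 1 H
  1 × N (aromatic): no H
  1 × N: no H
  1 × O: 1 H
  1 × O (charge -1): no H
  Total hydrogens = 7.
Net charge -1.
Molecular formula: C12H7N2O5-

C12H7N2O5-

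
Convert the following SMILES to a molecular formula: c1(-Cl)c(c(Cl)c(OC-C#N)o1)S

Heavy atoms from the SMILES: 6 C, 2 Cl, 1 N, 2 O, 1 S.
Implicit hydrogens by atom environment:
  4 × C (aromatic): no H
  2 × Cl: no H
  1 × C: 2 H
  1 × C: no H
  1 × N: no H
  1 × O (aromatic): no H
  1 × O: no H
  1 × S: 1 H
  Total hydrogens = 3.
Molecular formula: C6H3Cl2NO2S

C6H3Cl2NO2S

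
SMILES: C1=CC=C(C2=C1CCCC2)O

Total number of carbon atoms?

The symbol for carbon appears 10 times in the SMILES.

10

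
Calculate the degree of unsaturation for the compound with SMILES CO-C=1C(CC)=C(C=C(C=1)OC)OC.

4

Molecular formula from the SMILES: C11H16O3.
DoU = (2C + 2 + N − H − X)/2 = (2·11 + 2 + 0 − 16 − 0)/2 = 8/2 = 4.
(Structurally: 1 ring(s) + 3 π bond(s) = 4.)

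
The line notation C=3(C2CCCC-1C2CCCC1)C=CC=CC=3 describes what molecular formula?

Heavy atoms from the SMILES: 16 C.
Implicit hydrogens by atom environment:
  7 × C: 2 H each → 14
  5 × C (aromatic): 1 H each → 5
  3 × C: 1 H each → 3
  1 × C (aromatic): no H
  Total hydrogens = 22.
Molecular formula: C16H22

C16H22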